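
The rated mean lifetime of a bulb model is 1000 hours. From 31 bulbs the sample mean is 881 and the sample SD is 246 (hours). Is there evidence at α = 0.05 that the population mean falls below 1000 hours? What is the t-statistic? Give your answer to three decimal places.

H0: μ = 1000; H1: μ < 1000 (one-sample t-test, left-tailed).
t = (x̄ − μ₀)/(s/√n) = (881 − 1000)/(246/√31) = -2.693
df = n − 1 = 30
p-value = P(T ≤ -2.693) ≈ 0.0057
Since p ≈ 0.0057 < α = 0.05, reject H0; the data support H1.

-2.693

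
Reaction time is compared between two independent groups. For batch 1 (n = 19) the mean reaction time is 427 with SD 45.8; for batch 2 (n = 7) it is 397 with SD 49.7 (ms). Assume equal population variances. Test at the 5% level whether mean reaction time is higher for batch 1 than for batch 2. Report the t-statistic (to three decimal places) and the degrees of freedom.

Let group 1 = batch 1, group 2 = batch 2. H0: μ_1 = μ_2; H1: μ_1 > μ_2 (two-sample pooled-variance t-test, right-tailed).
s_p² = [(19−1)·45.8² + (7−1)·49.7²]/(19+7−2) = 2190.75
t = (427 − 397)/√[2190.75·(1/19 + 1/7)] = 1.450
df = n₁ + n₂ − 2 = 24
p-value = P(T ≥ 1.450) ≈ 0.080
Since p ≈ 0.080 > α = 0.05, fail to reject H0; the evidence is not statistically significant.

t = 1.450, df = 24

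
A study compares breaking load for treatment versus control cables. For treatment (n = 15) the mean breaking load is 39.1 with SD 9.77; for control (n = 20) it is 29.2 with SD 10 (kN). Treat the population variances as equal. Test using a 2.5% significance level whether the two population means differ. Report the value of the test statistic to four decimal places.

Let group 1 = treatment, group 2 = control. H0: μ_1 = μ_2; H1: μ_1 ≠ μ_2 (two-sample pooled-variance t-test, two-sided).
s_p² = [(15−1)·9.77² + (20−1)·10²]/(15+20−2) = 98.0709
t = (39.1 − 29.2)/√[98.0709·(1/15 + 1/20)] = 2.9268
df = n₁ + n₂ − 2 = 33
Two-sided p-value ≈ 0.0062
Since p ≈ 0.0062 < α = 0.025, reject H0; the evidence is statistically significant.

2.9268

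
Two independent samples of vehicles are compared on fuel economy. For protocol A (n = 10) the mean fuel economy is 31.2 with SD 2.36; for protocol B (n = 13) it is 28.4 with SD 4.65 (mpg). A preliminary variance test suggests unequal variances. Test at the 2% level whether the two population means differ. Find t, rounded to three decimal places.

1.879

Let group 1 = protocol A, group 2 = protocol B. H0: μ_1 = μ_2; H1: μ_1 ≠ μ_2 (Welch's two-sample t-test, two-sided).
t = (x̄_1 − x̄_2)/√(s_1²/n_1 + s_2²/n_2) = (31.2 − 28.4)/√(2.36²/10 + 4.65²/13) = 1.879
Welch–Satterthwaite df ≈ 18.60
Two-sided p-value ≈ 0.076
Since p ≈ 0.076 > α = 0.02, fail to reject H0; the data do not provide sufficient evidence against H0.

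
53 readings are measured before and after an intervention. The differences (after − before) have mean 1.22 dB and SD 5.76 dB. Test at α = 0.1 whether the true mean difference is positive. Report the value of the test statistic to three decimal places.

1.542

H0: μ_d = 0; H1: μ_d > 0 (paired t-test on the differences, right-tailed).
t = d̄/(s_d/√n) = 1.22/(5.76/√53) = 1.542
df = n − 1 = 52
p-value = P(T ≥ 1.542) ≈ 0.065
Since p ≈ 0.065 < α = 0.1, reject H0; the evidence is statistically significant.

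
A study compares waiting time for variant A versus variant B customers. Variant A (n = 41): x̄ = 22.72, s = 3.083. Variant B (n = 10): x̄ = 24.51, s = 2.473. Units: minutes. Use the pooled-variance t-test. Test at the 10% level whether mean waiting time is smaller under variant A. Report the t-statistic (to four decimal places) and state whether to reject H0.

Let group 1 = variant A, group 2 = variant B. H0: μ_1 = μ_2; H1: μ_1 < μ_2 (two-sample pooled-variance t-test, left-tailed).
s_p² = [(41−1)·3.083² + (10−1)·2.473²]/(41+10−2) = 8.88239
t = (22.72 − 24.51)/√[8.88239·(1/41 + 1/10)] = -1.7029
df = n₁ + n₂ − 2 = 49
p-value = P(T ≤ -1.7029) ≈ 0.0475
Since p ≈ 0.0475 < α = 0.1, reject H0; the evidence is statistically significant.

t = -1.7029; reject H0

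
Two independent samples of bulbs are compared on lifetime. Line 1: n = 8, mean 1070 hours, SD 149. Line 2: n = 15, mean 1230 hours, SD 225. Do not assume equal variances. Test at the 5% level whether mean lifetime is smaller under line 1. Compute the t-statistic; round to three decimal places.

-2.040

Let group 1 = line 1, group 2 = line 2. H0: μ_1 = μ_2; H1: μ_1 < μ_2 (Welch's two-sample t-test, left-tailed).
t = (x̄_1 − x̄_2)/√(s_1²/n_1 + s_2²/n_2) = (1070 − 1230)/√(149²/8 + 225²/15) = -2.040
Welch–Satterthwaite df ≈ 19.76
p-value = P(T ≤ -2.040) ≈ 0.027
Since p ≈ 0.027 < α = 0.05, reject H0; the data support H1.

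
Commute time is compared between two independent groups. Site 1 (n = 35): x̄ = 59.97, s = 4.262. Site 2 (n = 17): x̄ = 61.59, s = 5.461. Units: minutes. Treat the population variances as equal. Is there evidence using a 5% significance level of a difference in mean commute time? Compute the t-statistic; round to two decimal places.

-1.17

Let group 1 = site 1, group 2 = site 2. H0: μ_1 = μ_2; H1: μ_1 ≠ μ_2 (two-sample pooled-variance t-test, two-sided).
s_p² = [(35−1)·4.262² + (17−1)·5.461²]/(35+17−2) = 21.8952
t = (59.97 − 61.59)/√[21.8952·(1/35 + 1/17)] = -1.17
df = n₁ + n₂ − 2 = 50
Two-sided p-value ≈ 0.247
Since p ≈ 0.247 > α = 0.05, fail to reject H0; the evidence is not statistically significant.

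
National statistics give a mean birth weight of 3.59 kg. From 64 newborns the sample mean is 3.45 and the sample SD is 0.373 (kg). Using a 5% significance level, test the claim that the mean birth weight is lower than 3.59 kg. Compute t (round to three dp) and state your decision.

t = -3.003; reject H0

H0: μ = 3.59; H1: μ < 3.59 (one-sample t-test, left-tailed).
t = (x̄ − μ₀)/(s/√n) = (3.45 − 3.59)/(0.373/√64) = -3.003
df = n − 1 = 63
p-value = P(T ≤ -3.003) ≈ 0.0019
Since p ≈ 0.0019 < α = 0.05, reject H0; the data support H1.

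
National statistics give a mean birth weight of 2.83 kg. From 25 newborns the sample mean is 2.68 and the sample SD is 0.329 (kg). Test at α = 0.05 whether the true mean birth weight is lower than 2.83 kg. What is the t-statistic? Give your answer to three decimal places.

H0: μ = 2.83; H1: μ < 2.83 (one-sample t-test, left-tailed).
t = (x̄ − μ₀)/(s/√n) = (2.68 − 2.83)/(0.329/√25) = -2.280
df = n − 1 = 24
p-value = P(T ≤ -2.280) ≈ 0.016
Since p ≈ 0.016 < α = 0.05, reject H0; the evidence is statistically significant.

-2.280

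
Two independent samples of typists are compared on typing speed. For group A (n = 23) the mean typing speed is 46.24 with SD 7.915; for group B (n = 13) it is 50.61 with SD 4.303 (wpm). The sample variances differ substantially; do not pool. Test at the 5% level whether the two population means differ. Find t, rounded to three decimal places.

-2.146

Let group 1 = group A, group 2 = group B. H0: μ_1 = μ_2; H1: μ_1 ≠ μ_2 (Welch's two-sample t-test, two-sided).
t = (x̄_1 − x̄_2)/√(s_1²/n_1 + s_2²/n_2) = (46.24 − 50.61)/√(7.915²/23 + 4.303²/13) = -2.146
Welch–Satterthwaite df ≈ 33.99
Two-sided p-value ≈ 0.039
Since p ≈ 0.039 < α = 0.05, reject H0; the evidence is statistically significant.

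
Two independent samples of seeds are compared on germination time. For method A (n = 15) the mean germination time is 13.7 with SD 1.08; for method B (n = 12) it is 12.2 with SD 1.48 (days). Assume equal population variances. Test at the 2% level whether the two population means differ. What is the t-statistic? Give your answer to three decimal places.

3.046

Let group 1 = method A, group 2 = method B. H0: μ_1 = μ_2; H1: μ_1 ≠ μ_2 (two-sample pooled-variance t-test, two-sided).
s_p² = [(15−1)·1.08² + (12−1)·1.48²]/(15+12−2) = 1.61696
t = (13.7 − 12.2)/√[1.61696·(1/15 + 1/12)] = 3.046
df = n₁ + n₂ − 2 = 25
Two-sided p-value ≈ 0.0054
Since p ≈ 0.0054 < α = 0.02, reject H0; the evidence is statistically significant.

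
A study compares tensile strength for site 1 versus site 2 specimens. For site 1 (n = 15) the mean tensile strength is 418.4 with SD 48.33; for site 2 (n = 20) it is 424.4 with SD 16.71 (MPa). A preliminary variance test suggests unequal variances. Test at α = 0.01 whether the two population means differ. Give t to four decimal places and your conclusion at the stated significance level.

Let group 1 = site 1, group 2 = site 2. H0: μ_1 = μ_2; H1: μ_1 ≠ μ_2 (Welch's two-sample t-test, two-sided).
t = (x̄_1 − x̄_2)/√(s_1²/n_1 + s_2²/n_2) = (418.4 − 424.4)/√(48.33²/15 + 16.71²/20) = -0.4606
Welch–Satterthwaite df ≈ 16.53
Two-sided p-value ≈ 0.651
Since p ≈ 0.651 > α = 0.01, fail to reject H0; the data do not provide sufficient evidence against H0.

t = -0.4606; fail to reject H0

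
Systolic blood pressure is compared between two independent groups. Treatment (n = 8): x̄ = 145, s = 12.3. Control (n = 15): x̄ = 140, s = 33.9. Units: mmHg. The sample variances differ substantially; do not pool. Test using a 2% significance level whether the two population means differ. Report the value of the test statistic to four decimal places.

Let group 1 = treatment, group 2 = control. H0: μ_1 = μ_2; H1: μ_1 ≠ μ_2 (Welch's two-sample t-test, two-sided).
t = (x̄_1 − x̄_2)/√(s_1²/n_1 + s_2²/n_2) = (145 − 140)/√(12.3²/8 + 33.9²/15) = 0.5116
Welch–Satterthwaite df ≈ 19.40
Two-sided p-value ≈ 0.615
Since p ≈ 0.615 > α = 0.02, fail to reject H0; the data do not provide sufficient evidence against H0.

0.5116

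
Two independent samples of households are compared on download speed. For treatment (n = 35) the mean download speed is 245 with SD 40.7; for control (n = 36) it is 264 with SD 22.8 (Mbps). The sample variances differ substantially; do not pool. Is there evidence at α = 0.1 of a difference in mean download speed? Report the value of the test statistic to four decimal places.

-2.4175

Let group 1 = treatment, group 2 = control. H0: μ_1 = μ_2; H1: μ_1 ≠ μ_2 (Welch's two-sample t-test, two-sided).
t = (x̄_1 − x̄_2)/√(s_1²/n_1 + s_2²/n_2) = (245 − 264)/√(40.7²/35 + 22.8²/36) = -2.4175
Welch–Satterthwaite df ≈ 53.11
Two-sided p-value ≈ 0.019
Since p ≈ 0.019 < α = 0.1, reject H0; the data support H1.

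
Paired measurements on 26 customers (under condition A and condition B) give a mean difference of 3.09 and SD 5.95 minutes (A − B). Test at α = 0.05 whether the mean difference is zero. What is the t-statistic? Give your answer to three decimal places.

H0: μ_d = 0; H1: μ_d ≠ 0 (paired t-test on the differences, two-sided).
t = d̄/(s_d/√n) = 3.09/(5.95/√26) = 2.648
df = n − 1 = 25
Two-sided p-value ≈ 0.0138
Since p ≈ 0.0138 < α = 0.05, reject H0; the data support H1.

2.648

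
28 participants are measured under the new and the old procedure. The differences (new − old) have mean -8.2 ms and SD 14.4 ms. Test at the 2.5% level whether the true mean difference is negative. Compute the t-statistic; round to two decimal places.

H0: μ_d = 0; H1: μ_d < 0 (paired t-test on the differences, left-tailed).
t = d̄/(s_d/√n) = -8.2/(14.4/√28) = -3.01
df = n − 1 = 27
p-value = P(T ≤ -3.01) ≈ 0.0028
Since p ≈ 0.0028 < α = 0.025, reject H0; the evidence is statistically significant.

-3.01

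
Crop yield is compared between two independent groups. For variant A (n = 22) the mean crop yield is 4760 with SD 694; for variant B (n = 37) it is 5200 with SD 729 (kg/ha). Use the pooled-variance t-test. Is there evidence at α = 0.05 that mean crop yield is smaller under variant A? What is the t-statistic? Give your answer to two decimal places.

-2.28

Let group 1 = variant A, group 2 = variant B. H0: μ_1 = μ_2; H1: μ_1 < μ_2 (two-sample pooled-variance t-test, left-tailed).
s_p² = [(22−1)·694² + (37−1)·729²]/(22+37−2) = 513092
t = (4760 − 5200)/√[513092·(1/22 + 1/37)] = -2.28
df = n₁ + n₂ − 2 = 57
p-value = P(T ≤ -2.28) ≈ 0.013
Since p ≈ 0.013 < α = 0.05, reject H0; the data support H1.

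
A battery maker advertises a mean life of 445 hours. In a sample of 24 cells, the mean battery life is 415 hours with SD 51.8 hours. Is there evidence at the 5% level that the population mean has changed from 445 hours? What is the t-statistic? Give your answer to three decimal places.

H0: μ = 445; H1: μ ≠ 445 (one-sample t-test, two-sided).
t = (x̄ − μ₀)/(s/√n) = (415 − 445)/(51.8/√24) = -2.837
df = n − 1 = 23
Two-sided p-value ≈ 0.009
Since p ≈ 0.009 < α = 0.05, reject H0; the evidence is statistically significant.

-2.837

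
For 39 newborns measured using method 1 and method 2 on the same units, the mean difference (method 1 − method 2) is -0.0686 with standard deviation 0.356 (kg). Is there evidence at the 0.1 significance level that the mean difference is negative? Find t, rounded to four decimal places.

-1.2034

H0: μ_d = 0; H1: μ_d < 0 (paired t-test on the differences, left-tailed).
t = d̄/(s_d/√n) = -0.0686/(0.356/√39) = -1.2034
df = n − 1 = 38
p-value = P(T ≤ -1.2034) ≈ 0.1181
Since p ≈ 0.1181 > α = 0.1, fail to reject H0; the evidence is not statistically significant.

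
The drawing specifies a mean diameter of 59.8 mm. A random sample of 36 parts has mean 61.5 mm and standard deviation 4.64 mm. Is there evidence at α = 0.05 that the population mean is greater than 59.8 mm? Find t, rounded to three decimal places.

2.198

H0: μ = 59.8; H1: μ > 59.8 (one-sample t-test, right-tailed).
t = (x̄ − μ₀)/(s/√n) = (61.5 − 59.8)/(4.64/√36) = 2.198
df = n − 1 = 35
p-value = P(T ≥ 2.198) ≈ 0.0173
Since p ≈ 0.0173 < α = 0.05, reject H0; the evidence is statistically significant.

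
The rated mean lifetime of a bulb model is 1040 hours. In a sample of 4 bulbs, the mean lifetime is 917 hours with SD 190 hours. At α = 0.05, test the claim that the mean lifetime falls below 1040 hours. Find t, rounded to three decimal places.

H0: μ = 1040; H1: μ < 1040 (one-sample t-test, left-tailed).
t = (x̄ − μ₀)/(s/√n) = (917 − 1040)/(190/√4) = -1.295
df = n − 1 = 3
p-value = P(T ≤ -1.295) ≈ 0.1430
Since p ≈ 0.1430 > α = 0.05, fail to reject H0; the evidence is not statistically significant.

-1.295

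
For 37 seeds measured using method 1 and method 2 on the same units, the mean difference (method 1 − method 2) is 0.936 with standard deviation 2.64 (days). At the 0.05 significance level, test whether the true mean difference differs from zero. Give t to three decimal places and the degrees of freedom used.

t = 2.157, df = 36

H0: μ_d = 0; H1: μ_d ≠ 0 (paired t-test on the differences, two-sided).
t = d̄/(s_d/√n) = 0.936/(2.64/√37) = 2.157
df = n − 1 = 36
Two-sided p-value ≈ 0.0378
Since p ≈ 0.0378 < α = 0.05, reject H0; the data support H1.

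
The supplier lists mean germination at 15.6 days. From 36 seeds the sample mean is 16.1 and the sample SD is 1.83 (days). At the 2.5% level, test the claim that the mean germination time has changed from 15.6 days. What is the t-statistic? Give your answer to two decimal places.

1.64

H0: μ = 15.6; H1: μ ≠ 15.6 (one-sample t-test, two-sided).
t = (x̄ − μ₀)/(s/√n) = (16.1 − 15.6)/(1.83/√36) = 1.64
df = n − 1 = 35
Two-sided p-value ≈ 0.1101
Since p ≈ 0.1101 > α = 0.025, fail to reject H0; the evidence is not statistically significant.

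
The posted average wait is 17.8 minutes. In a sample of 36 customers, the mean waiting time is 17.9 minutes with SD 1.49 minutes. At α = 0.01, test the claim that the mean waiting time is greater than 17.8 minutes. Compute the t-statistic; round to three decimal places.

0.403

H0: μ = 17.8; H1: μ > 17.8 (one-sample t-test, right-tailed).
t = (x̄ − μ₀)/(s/√n) = (17.9 − 17.8)/(1.49/√36) = 0.403
df = n − 1 = 35
p-value = P(T ≥ 0.403) ≈ 0.3448
Since p ≈ 0.3448 > α = 0.01, fail to reject H0; the evidence is not statistically significant.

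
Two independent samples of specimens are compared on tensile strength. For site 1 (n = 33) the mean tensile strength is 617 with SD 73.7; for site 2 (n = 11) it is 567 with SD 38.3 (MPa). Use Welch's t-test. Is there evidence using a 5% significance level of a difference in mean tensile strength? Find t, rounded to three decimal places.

2.897

Let group 1 = site 1, group 2 = site 2. H0: μ_1 = μ_2; H1: μ_1 ≠ μ_2 (Welch's two-sample t-test, two-sided).
t = (x̄_1 − x̄_2)/√(s_1²/n_1 + s_2²/n_2) = (617 − 567)/√(73.7²/33 + 38.3²/11) = 2.897
Welch–Satterthwaite df ≈ 33.82
Two-sided p-value ≈ 0.007
Since p ≈ 0.007 < α = 0.05, reject H0; the evidence is statistically significant.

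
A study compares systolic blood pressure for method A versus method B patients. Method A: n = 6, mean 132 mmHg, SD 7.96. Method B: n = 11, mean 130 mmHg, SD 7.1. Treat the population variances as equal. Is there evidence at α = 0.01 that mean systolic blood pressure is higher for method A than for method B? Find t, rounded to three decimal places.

0.533

Let group 1 = method A, group 2 = method B. H0: μ_1 = μ_2; H1: μ_1 > μ_2 (two-sample pooled-variance t-test, right-tailed).
s_p² = [(6−1)·7.96² + (11−1)·7.1²]/(6+11−2) = 54.7272
t = (132 − 130)/√[54.7272·(1/6 + 1/11)] = 0.533
df = n₁ + n₂ − 2 = 15
p-value = P(T ≥ 0.533) ≈ 0.301
Since p ≈ 0.301 > α = 0.01, fail to reject H0; the evidence is not statistically significant.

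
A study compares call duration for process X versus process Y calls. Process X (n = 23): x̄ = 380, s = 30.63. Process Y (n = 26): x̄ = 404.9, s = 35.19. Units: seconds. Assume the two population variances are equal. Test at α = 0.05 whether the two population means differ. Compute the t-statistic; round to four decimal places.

Let group 1 = process X, group 2 = process Y. H0: μ_1 = μ_2; H1: μ_1 ≠ μ_2 (two-sample pooled-variance t-test, two-sided).
s_p² = [(23−1)·30.63² + (26−1)·35.19²]/(23+26−2) = 1097.85
t = (380 − 404.9)/√[1097.85·(1/23 + 1/26)] = -2.6253
df = n₁ + n₂ − 2 = 47
Two-sided p-value ≈ 0.0116
Since p ≈ 0.0116 < α = 0.05, reject H0; the evidence is statistically significant.

-2.6253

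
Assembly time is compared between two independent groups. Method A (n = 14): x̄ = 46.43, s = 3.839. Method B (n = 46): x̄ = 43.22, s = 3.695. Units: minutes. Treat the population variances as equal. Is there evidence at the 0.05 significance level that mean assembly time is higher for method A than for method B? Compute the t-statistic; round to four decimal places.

2.8211

Let group 1 = method A, group 2 = method B. H0: μ_1 = μ_2; H1: μ_1 > μ_2 (two-sample pooled-variance t-test, right-tailed).
s_p² = [(14−1)·3.839² + (46−1)·3.695²]/(14+46−2) = 13.8962
t = (46.43 − 43.22)/√[13.8962·(1/14 + 1/46)] = 2.8211
df = n₁ + n₂ − 2 = 58
p-value = P(T ≥ 2.8211) ≈ 0.003
Since p ≈ 0.003 < α = 0.05, reject H0; the evidence is statistically significant.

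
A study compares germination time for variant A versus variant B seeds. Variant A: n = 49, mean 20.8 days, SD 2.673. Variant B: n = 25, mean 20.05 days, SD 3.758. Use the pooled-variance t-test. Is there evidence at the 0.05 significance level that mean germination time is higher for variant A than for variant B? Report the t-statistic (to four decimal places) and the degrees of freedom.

Let group 1 = variant A, group 2 = variant B. H0: μ_1 = μ_2; H1: μ_1 > μ_2 (two-sample pooled-variance t-test, right-tailed).
s_p² = [(49−1)·2.673² + (25−1)·3.758²]/(49+25−2) = 9.47081
t = (20.8 − 20.05)/√[9.47081·(1/49 + 1/25)] = 0.9916
df = n₁ + n₂ − 2 = 72
p-value = P(T ≥ 0.9916) ≈ 0.1624
Since p ≈ 0.1624 > α = 0.05, fail to reject H0; the data do not provide sufficient evidence against H0.

t = 0.9916, df = 72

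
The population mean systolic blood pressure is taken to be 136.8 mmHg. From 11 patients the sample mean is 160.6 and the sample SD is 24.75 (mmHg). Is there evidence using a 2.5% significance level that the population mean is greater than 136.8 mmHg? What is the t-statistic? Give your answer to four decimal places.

3.1893

H0: μ = 136.8; H1: μ > 136.8 (one-sample t-test, right-tailed).
t = (x̄ − μ₀)/(s/√n) = (160.6 − 136.8)/(24.75/√11) = 3.1893
df = n − 1 = 10
p-value = P(T ≥ 3.1893) ≈ 0.0048
Since p ≈ 0.0048 < α = 0.025, reject H0; the evidence is statistically significant.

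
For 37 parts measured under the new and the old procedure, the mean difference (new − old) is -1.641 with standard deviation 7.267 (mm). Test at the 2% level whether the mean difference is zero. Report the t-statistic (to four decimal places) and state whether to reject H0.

t = -1.3736; fail to reject H0

H0: μ_d = 0; H1: μ_d ≠ 0 (paired t-test on the differences, two-sided).
t = d̄/(s_d/√n) = -1.641/(7.267/√37) = -1.3736
df = n − 1 = 36
Two-sided p-value ≈ 0.178
Since p ≈ 0.178 > α = 0.02, fail to reject H0; the evidence is not statistically significant.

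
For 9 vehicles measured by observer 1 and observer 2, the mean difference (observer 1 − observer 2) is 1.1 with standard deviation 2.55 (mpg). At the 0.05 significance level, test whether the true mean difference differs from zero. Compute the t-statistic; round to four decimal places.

H0: μ_d = 0; H1: μ_d ≠ 0 (paired t-test on the differences, two-sided).
t = d̄/(s_d/√n) = 1.1/(2.55/√9) = 1.2941
df = n − 1 = 8
Two-sided p-value ≈ 0.232
Since p ≈ 0.232 > α = 0.05, fail to reject H0; the data do not provide sufficient evidence against H0.

1.2941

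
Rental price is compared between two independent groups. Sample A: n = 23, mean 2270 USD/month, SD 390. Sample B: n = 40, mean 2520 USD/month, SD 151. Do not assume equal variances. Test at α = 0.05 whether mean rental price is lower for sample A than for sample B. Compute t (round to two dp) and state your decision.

Let group 1 = sample A, group 2 = sample B. H0: μ_1 = μ_2; H1: μ_1 < μ_2 (Welch's two-sample t-test, left-tailed).
t = (x̄_1 − x̄_2)/√(s_1²/n_1 + s_2²/n_2) = (2270 − 2520)/√(390²/23 + 151²/40) = -2.95
Welch–Satterthwaite df ≈ 25.85
p-value = P(T ≤ -2.95) ≈ 0.0033
Since p ≈ 0.0033 < α = 0.05, reject H0; the data support H1.

t = -2.95; reject H0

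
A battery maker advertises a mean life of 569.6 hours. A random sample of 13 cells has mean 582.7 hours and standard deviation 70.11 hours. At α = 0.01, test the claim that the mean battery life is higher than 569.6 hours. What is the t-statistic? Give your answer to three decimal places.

H0: μ = 569.6; H1: μ > 569.6 (one-sample t-test, right-tailed).
t = (x̄ − μ₀)/(s/√n) = (582.7 − 569.6)/(70.11/√13) = 0.674
df = n − 1 = 12
p-value = P(T ≥ 0.674) ≈ 0.257
Since p ≈ 0.257 > α = 0.01, fail to reject H0; the data do not provide sufficient evidence against H0.

0.674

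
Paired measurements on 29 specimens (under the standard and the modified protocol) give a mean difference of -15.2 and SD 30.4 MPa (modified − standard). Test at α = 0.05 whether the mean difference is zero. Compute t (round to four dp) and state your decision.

t = -2.6926; reject H0

H0: μ_d = 0; H1: μ_d ≠ 0 (paired t-test on the differences, two-sided).
t = d̄/(s_d/√n) = -15.2/(30.4/√29) = -2.6926
df = n − 1 = 28
Two-sided p-value ≈ 0.012
Since p ≈ 0.012 < α = 0.05, reject H0; the evidence is statistically significant.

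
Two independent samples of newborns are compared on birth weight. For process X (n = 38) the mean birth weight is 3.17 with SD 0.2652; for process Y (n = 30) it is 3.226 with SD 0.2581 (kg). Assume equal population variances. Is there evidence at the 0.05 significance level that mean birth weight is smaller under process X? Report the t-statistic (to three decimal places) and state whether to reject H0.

Let group 1 = process X, group 2 = process Y. H0: μ_1 = μ_2; H1: μ_1 < μ_2 (two-sample pooled-variance t-test, left-tailed).
s_p² = [(38−1)·0.2652² + (30−1)·0.2581²]/(38+30−2) = 0.0686985
t = (3.17 − 3.226)/√[0.0686985·(1/38 + 1/30)] = -0.875
df = n₁ + n₂ − 2 = 66
p-value = P(T ≤ -0.875) ≈ 0.192
Since p ≈ 0.192 > α = 0.05, fail to reject H0; the evidence is not statistically significant.

t = -0.875; fail to reject H0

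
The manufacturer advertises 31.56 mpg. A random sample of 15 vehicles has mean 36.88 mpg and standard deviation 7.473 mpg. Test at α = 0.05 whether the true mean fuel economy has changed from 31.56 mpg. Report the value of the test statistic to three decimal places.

H0: μ = 31.56; H1: μ ≠ 31.56 (one-sample t-test, two-sided).
t = (x̄ − μ₀)/(s/√n) = (36.88 − 31.56)/(7.473/√15) = 2.757
df = n − 1 = 14
Two-sided p-value ≈ 0.0154
Since p ≈ 0.0154 < α = 0.05, reject H0; the data support H1.

2.757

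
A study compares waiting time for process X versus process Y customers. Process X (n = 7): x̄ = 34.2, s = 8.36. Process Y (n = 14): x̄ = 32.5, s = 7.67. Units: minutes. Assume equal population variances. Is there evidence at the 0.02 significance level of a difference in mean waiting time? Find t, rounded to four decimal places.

Let group 1 = process X, group 2 = process Y. H0: μ_1 = μ_2; H1: μ_1 ≠ μ_2 (two-sample pooled-variance t-test, two-sided).
s_p² = [(7−1)·8.36² + (14−1)·7.67²]/(7+14−2) = 62.3218
t = (34.2 − 32.5)/√[62.3218·(1/7 + 1/14)] = 0.4652
df = n₁ + n₂ − 2 = 19
Two-sided p-value ≈ 0.6471
Since p ≈ 0.6471 > α = 0.02, fail to reject H0; the data do not provide sufficient evidence against H0.

0.4652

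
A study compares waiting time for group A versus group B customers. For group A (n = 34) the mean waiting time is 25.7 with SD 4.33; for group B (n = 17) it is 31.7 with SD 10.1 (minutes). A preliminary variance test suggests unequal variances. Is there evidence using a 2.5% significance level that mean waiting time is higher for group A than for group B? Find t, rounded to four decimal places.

Let group 1 = group A, group 2 = group B. H0: μ_1 = μ_2; H1: μ_1 > μ_2 (Welch's two-sample t-test, right-tailed).
t = (x̄_1 − x̄_2)/√(s_1²/n_1 + s_2²/n_2) = (25.7 − 31.7)/√(4.33²/34 + 10.1²/17) = -2.3440
Welch–Satterthwaite df ≈ 19.00
p-value = P(T ≥ -2.3440) ≈ 0.985
Since p ≈ 0.985 > α = 0.025, fail to reject H0; the evidence is not statistically significant.

-2.3440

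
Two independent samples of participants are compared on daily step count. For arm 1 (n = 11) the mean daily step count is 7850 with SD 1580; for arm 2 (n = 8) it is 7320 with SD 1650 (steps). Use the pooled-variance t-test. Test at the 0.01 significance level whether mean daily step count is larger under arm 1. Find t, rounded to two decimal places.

0.71

Let group 1 = arm 1, group 2 = arm 2. H0: μ_1 = μ_2; H1: μ_1 > μ_2 (two-sample pooled-variance t-test, right-tailed).
s_p² = [(11−1)·1580² + (8−1)·1650²]/(11+8−2) = 2589500
t = (7850 − 7320)/√[2589500·(1/11 + 1/8)] = 0.71
df = n₁ + n₂ − 2 = 17
p-value = P(T ≥ 0.71) ≈ 0.2440
Since p ≈ 0.2440 > α = 0.01, fail to reject H0; the evidence is not statistically significant.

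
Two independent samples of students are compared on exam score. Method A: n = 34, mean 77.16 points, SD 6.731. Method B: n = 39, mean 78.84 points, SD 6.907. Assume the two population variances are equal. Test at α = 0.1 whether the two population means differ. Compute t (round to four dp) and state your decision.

t = -1.0490; fail to reject H0

Let group 1 = method A, group 2 = method B. H0: μ_1 = μ_2; H1: μ_1 ≠ μ_2 (two-sample pooled-variance t-test, two-sided).
s_p² = [(34−1)·6.731² + (39−1)·6.907²]/(34+39−2) = 46.591
t = (77.16 − 78.84)/√[46.591·(1/34 + 1/39)] = -1.0490
df = n₁ + n₂ − 2 = 71
Two-sided p-value ≈ 0.2977
Since p ≈ 0.2977 > α = 0.1, fail to reject H0; the evidence is not statistically significant.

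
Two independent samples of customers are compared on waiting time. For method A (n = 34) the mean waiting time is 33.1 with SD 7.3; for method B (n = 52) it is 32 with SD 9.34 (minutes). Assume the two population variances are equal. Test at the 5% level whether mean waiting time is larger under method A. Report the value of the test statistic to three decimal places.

Let group 1 = method A, group 2 = method B. H0: μ_1 = μ_2; H1: μ_1 > μ_2 (two-sample pooled-variance t-test, right-tailed).
s_p² = [(34−1)·7.3² + (52−1)·9.34²]/(34+52−2) = 73.8998
t = (33.1 − 32)/√[73.8998·(1/34 + 1/52)] = 0.580
df = n₁ + n₂ − 2 = 84
p-value = P(T ≥ 0.580) ≈ 0.282
Since p ≈ 0.282 > α = 0.05, fail to reject H0; the evidence is not statistically significant.

0.580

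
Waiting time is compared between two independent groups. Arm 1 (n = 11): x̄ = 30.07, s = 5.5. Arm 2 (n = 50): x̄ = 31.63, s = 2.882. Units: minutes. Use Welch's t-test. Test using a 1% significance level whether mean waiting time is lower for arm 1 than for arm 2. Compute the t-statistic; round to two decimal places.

-0.91

Let group 1 = arm 1, group 2 = arm 2. H0: μ_1 = μ_2; H1: μ_1 < μ_2 (Welch's two-sample t-test, left-tailed).
t = (x̄_1 − x̄_2)/√(s_1²/n_1 + s_2²/n_2) = (30.07 − 31.63)/√(5.5²/11 + 2.882²/50) = -0.91
Welch–Satterthwaite df ≈ 11.24
p-value = P(T ≤ -0.91) ≈ 0.1901
Since p ≈ 0.1901 > α = 0.01, fail to reject H0; the evidence is not statistically significant.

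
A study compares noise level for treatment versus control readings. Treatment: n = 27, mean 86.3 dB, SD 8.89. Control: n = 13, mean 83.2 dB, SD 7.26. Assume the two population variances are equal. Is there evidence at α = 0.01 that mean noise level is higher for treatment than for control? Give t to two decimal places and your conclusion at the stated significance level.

Let group 1 = treatment, group 2 = control. H0: μ_1 = μ_2; H1: μ_1 > μ_2 (two-sample pooled-variance t-test, right-tailed).
s_p² = [(27−1)·8.89² + (13−1)·7.26²]/(27+13−2) = 70.7191
t = (86.3 − 83.2)/√[70.7191·(1/27 + 1/13)] = 1.09
df = n₁ + n₂ − 2 = 38
p-value = P(T ≥ 1.09) ≈ 0.141
Since p ≈ 0.141 > α = 0.01, fail to reject H0; the data do not provide sufficient evidence against H0.

t = 1.09; fail to reject H0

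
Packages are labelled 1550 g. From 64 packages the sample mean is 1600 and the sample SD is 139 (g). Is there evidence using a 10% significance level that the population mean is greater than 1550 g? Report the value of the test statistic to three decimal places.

H0: μ = 1550; H1: μ > 1550 (one-sample t-test, right-tailed).
t = (x̄ − μ₀)/(s/√n) = (1600 − 1550)/(139/√64) = 2.878
df = n − 1 = 63
p-value = P(T ≥ 2.878) ≈ 0.0027
Since p ≈ 0.0027 < α = 0.1, reject H0; the data support H1.

2.878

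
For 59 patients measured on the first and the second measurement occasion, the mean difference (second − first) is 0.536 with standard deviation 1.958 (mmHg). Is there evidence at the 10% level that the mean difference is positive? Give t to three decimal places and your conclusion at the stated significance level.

t = 2.103; reject H0

H0: μ_d = 0; H1: μ_d > 0 (paired t-test on the differences, right-tailed).
t = d̄/(s_d/√n) = 0.536/(1.958/√59) = 2.103
df = n − 1 = 58
p-value = P(T ≥ 2.103) ≈ 0.0199
Since p ≈ 0.0199 < α = 0.1, reject H0; the data support H1.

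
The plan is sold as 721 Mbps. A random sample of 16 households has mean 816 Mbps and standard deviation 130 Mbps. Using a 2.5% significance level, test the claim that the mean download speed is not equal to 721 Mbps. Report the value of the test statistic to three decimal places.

H0: μ = 721; H1: μ ≠ 721 (one-sample t-test, two-sided).
t = (x̄ − μ₀)/(s/√n) = (816 − 721)/(130/√16) = 2.923
df = n − 1 = 15
Two-sided p-value ≈ 0.010
Since p ≈ 0.010 < α = 0.025, reject H0; the evidence is statistically significant.

2.923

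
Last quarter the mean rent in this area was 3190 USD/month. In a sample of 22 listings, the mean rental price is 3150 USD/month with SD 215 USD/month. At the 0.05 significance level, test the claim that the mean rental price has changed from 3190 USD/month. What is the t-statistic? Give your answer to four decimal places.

H0: μ = 3190; H1: μ ≠ 3190 (one-sample t-test, two-sided).
t = (x̄ − μ₀)/(s/√n) = (3150 − 3190)/(215/√22) = -0.8726
df = n − 1 = 21
Two-sided p-value ≈ 0.3927
Since p ≈ 0.3927 > α = 0.05, fail to reject H0; the evidence is not statistically significant.

-0.8726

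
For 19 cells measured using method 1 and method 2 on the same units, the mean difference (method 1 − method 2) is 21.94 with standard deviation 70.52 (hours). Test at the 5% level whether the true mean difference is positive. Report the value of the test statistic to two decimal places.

1.36

H0: μ_d = 0; H1: μ_d > 0 (paired t-test on the differences, right-tailed).
t = d̄/(s_d/√n) = 21.94/(70.52/√19) = 1.36
df = n − 1 = 18
p-value = P(T ≥ 1.36) ≈ 0.096
Since p ≈ 0.096 > α = 0.05, fail to reject H0; the evidence is not statistically significant.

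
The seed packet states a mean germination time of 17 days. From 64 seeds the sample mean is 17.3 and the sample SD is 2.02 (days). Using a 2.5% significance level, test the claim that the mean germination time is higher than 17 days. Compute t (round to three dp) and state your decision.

t = 1.188; fail to reject H0

H0: μ = 17; H1: μ > 17 (one-sample t-test, right-tailed).
t = (x̄ − μ₀)/(s/√n) = (17.3 − 17)/(2.02/√64) = 1.188
df = n − 1 = 63
p-value = P(T ≥ 1.188) ≈ 0.120
Since p ≈ 0.120 > α = 0.025, fail to reject H0; the evidence is not statistically significant.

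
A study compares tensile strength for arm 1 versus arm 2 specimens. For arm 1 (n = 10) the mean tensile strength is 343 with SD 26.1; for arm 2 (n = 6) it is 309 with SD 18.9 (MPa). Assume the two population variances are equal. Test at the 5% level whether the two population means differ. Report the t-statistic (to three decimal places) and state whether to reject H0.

Let group 1 = arm 1, group 2 = arm 2. H0: μ_1 = μ_2; H1: μ_1 ≠ μ_2 (two-sample pooled-variance t-test, two-sided).
s_p² = [(10−1)·26.1² + (6−1)·18.9²]/(10+6−2) = 565.496
t = (343 − 309)/√[565.496·(1/10 + 1/6)] = 2.769
df = n₁ + n₂ − 2 = 14
Two-sided p-value ≈ 0.0151
Since p ≈ 0.0151 < α = 0.05, reject H0; the evidence is statistically significant.

t = 2.769; reject H0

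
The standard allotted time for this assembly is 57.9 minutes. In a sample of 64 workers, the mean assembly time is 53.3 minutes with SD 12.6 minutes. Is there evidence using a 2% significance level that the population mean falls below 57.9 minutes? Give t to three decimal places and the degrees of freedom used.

t = -2.921, df = 63

H0: μ = 57.9; H1: μ < 57.9 (one-sample t-test, left-tailed).
t = (x̄ − μ₀)/(s/√n) = (53.3 − 57.9)/(12.6/√64) = -2.921
df = n − 1 = 63
p-value = P(T ≤ -2.921) ≈ 0.0024
Since p ≈ 0.0024 < α = 0.02, reject H0; the evidence is statistically significant.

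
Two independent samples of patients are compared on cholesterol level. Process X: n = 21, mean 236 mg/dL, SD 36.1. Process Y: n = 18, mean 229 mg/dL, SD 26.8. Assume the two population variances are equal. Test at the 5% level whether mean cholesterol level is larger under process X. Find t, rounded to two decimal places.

0.68

Let group 1 = process X, group 2 = process Y. H0: μ_1 = μ_2; H1: μ_1 > μ_2 (two-sample pooled-variance t-test, right-tailed).
s_p² = [(21−1)·36.1² + (18−1)·26.8²]/(21+18−2) = 1034.44
t = (236 − 229)/√[1034.44·(1/21 + 1/18)] = 0.68
df = n₁ + n₂ − 2 = 37
p-value = P(T ≥ 0.68) ≈ 0.251
Since p ≈ 0.251 > α = 0.05, fail to reject H0; the data do not provide sufficient evidence against H0.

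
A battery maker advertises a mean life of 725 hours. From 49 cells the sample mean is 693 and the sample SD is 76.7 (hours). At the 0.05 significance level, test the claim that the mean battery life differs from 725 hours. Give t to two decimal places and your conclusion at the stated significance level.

t = -2.92; reject H0

H0: μ = 725; H1: μ ≠ 725 (one-sample t-test, two-sided).
t = (x̄ − μ₀)/(s/√n) = (693 − 725)/(76.7/√49) = -2.92
df = n − 1 = 48
Two-sided p-value ≈ 0.0053
Since p ≈ 0.0053 < α = 0.05, reject H0; the evidence is statistically significant.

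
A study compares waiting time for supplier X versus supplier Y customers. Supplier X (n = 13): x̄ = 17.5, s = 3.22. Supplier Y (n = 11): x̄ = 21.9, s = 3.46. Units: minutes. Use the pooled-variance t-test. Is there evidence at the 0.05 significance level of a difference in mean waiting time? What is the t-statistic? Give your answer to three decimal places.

Let group 1 = supplier X, group 2 = supplier Y. H0: μ_1 = μ_2; H1: μ_1 ≠ μ_2 (two-sample pooled-variance t-test, two-sided).
s_p² = [(13−1)·3.22² + (11−1)·3.46²]/(13+11−2) = 11.0971
t = (17.5 − 21.9)/√[11.0971·(1/13 + 1/11)] = -3.224
df = n₁ + n₂ − 2 = 22
Two-sided p-value ≈ 0.004
Since p ≈ 0.004 < α = 0.05, reject H0; the data support H1.

-3.224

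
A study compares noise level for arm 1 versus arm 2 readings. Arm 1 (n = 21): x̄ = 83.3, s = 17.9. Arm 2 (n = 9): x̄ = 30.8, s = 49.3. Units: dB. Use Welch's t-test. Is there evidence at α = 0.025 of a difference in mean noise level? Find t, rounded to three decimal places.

Let group 1 = arm 1, group 2 = arm 2. H0: μ_1 = μ_2; H1: μ_1 ≠ μ_2 (Welch's two-sample t-test, two-sided).
t = (x̄_1 − x̄_2)/√(s_1²/n_1 + s_2²/n_2) = (83.3 − 30.8)/√(17.9²/21 + 49.3²/9) = 3.108
Welch–Satterthwaite df ≈ 8.92
Two-sided p-value ≈ 0.0127
Since p ≈ 0.0127 < α = 0.025, reject H0; the evidence is statistically significant.

3.108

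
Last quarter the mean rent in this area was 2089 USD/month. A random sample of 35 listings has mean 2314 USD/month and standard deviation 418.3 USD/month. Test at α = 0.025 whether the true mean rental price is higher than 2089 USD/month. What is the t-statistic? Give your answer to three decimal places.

3.182

H0: μ = 2089; H1: μ > 2089 (one-sample t-test, right-tailed).
t = (x̄ − μ₀)/(s/√n) = (2314 − 2089)/(418.3/√35) = 3.182
df = n − 1 = 34
p-value = P(T ≥ 3.182) ≈ 0.002
Since p ≈ 0.002 < α = 0.025, reject H0; the data support H1.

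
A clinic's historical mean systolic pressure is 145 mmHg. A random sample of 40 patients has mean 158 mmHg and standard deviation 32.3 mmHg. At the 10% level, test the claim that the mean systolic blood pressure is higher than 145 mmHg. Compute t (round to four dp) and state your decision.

H0: μ = 145; H1: μ > 145 (one-sample t-test, right-tailed).
t = (x̄ − μ₀)/(s/√n) = (158 − 145)/(32.3/√40) = 2.5455
df = n − 1 = 39
p-value = P(T ≥ 2.5455) ≈ 0.0075
Since p ≈ 0.0075 < α = 0.1, reject H0; the evidence is statistically significant.

t = 2.5455; reject H0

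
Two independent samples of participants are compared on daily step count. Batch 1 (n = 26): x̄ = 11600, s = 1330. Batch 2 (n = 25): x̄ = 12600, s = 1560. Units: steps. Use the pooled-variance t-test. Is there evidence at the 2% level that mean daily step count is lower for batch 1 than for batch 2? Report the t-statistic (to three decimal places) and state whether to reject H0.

t = -2.467; reject H0

Let group 1 = batch 1, group 2 = batch 2. H0: μ_1 = μ_2; H1: μ_1 < μ_2 (two-sample pooled-variance t-test, left-tailed).
s_p² = [(26−1)·1330² + (25−1)·1560²]/(26+25−2) = 2094470
t = (11600 − 12600)/√[2094470·(1/26 + 1/25)] = -2.467
df = n₁ + n₂ − 2 = 49
p-value = P(T ≤ -2.467) ≈ 0.0086
Since p ≈ 0.0086 < α = 0.02, reject H0; the data support H1.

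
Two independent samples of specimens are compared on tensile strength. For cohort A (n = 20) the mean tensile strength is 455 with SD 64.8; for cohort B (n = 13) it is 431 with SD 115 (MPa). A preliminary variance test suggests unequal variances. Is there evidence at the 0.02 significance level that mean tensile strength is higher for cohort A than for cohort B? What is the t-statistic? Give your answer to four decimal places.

Let group 1 = cohort A, group 2 = cohort B. H0: μ_1 = μ_2; H1: μ_1 > μ_2 (Welch's two-sample t-test, right-tailed).
t = (x̄_1 − x̄_2)/√(s_1²/n_1 + s_2²/n_2) = (455 − 431)/√(64.8²/20 + 115²/13) = 0.6851
Welch–Satterthwaite df ≈ 17.01
p-value = P(T ≥ 0.6851) ≈ 0.251
Since p ≈ 0.251 > α = 0.02, fail to reject H0; the data do not provide sufficient evidence against H0.

0.6851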